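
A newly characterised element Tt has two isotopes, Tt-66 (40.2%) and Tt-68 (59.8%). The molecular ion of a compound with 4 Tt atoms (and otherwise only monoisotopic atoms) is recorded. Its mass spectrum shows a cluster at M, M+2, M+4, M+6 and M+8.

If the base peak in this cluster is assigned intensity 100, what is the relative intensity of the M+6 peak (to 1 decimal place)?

99.2

Term probabilities: M 0.0261, M+2 0.1554, M+4 0.3467, M+6 0.3439, M+8 0.1279. Base peak = M+4.
P(M+4) = C(4,2) × 0.402^2 × 0.598^2 = 6 × 0.161604 × 0.357604 = 0.346741 (base)
P(M+6) = C(4,3) × 0.402^1 × 0.598^3 = 4 × 0.4020 × 0.21384719 = 0.343866
Relative intensity = 0.343866 / 0.346741 × 100 = 99.2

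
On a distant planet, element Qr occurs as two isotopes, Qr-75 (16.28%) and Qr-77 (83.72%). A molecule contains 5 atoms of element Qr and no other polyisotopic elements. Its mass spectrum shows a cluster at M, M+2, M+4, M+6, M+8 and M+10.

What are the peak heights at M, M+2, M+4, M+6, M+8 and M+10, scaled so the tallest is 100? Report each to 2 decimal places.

0.03 : 0.71 : 7.35 : 37.81 : 97.23 : 100.00

The 5 Qr atoms are independent, so intensities follow the terms of (0.1628 + 0.8372)^5.
P(M) = 0.1628^5 = 0.000114
P(M+2) = 5 × 0.1628^4 × 0.8372^1 = 0.002940
P(M+4) = 10 × 0.1628^3 × 0.8372^2 = 0.030243
P(M+6) = 10 × 0.1628^2 × 0.8372^3 = 0.155524
P(M+8) = 5 × 0.1628^1 × 0.8372^4 = 0.399891
P(M+10) = 0.8372^5 = 0.411288
The M+10 peak is largest (0.411288); scaling to 100 gives 0.03 : 0.71 : 7.35 : 37.81 : 97.23 : 100.00.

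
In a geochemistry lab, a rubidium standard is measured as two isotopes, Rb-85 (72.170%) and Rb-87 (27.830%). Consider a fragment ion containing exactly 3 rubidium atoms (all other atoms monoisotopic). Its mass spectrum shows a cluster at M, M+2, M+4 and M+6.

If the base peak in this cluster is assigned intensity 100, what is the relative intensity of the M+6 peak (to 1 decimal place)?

Binomial terms of (0.72170 + 0.27830)^3: M 0.3759, M+2 0.4349, M+4 0.1677, M+6 0.0216 → M+2 is the base peak.
P(M+2) = C(3,1) × 0.72170^2 × 0.27830^1 = 3 × 0.52085089 × 0.2783 = 0.434858 (base)
P(M+6) = C(3,3) × 0.72170^0 × 0.27830^3 = 1 × 1.0000 × 0.02155458 = 0.021555
Relative intensity = 0.021555 / 0.434858 × 100 = 5.0

5.0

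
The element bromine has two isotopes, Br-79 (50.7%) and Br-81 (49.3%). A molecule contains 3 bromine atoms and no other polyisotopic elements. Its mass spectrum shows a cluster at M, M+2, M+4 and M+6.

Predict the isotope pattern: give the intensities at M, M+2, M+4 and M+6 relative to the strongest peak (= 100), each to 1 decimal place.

34.3 : 100.0 : 97.2 : 31.5

Expanding (0.507 + 0.493)^3:
P(M) = 0.507^3 = 0.130324
P(M+2) = 3 × 0.507^2 × 0.493^1 = 0.380175
P(M+4) = 3 × 0.507^1 × 0.493^2 = 0.369678
P(M+6) = 0.493^3 = 0.119823
The M+2 peak is largest (0.380175); scaling to 100 gives 34.3 : 100.0 : 97.2 : 31.5.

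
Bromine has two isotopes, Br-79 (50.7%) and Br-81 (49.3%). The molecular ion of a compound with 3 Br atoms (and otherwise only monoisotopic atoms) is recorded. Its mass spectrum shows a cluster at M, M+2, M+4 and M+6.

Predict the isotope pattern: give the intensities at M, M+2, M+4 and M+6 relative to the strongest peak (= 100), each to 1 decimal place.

34.3 : 100.0 : 97.2 : 31.5

Expanding (0.507 + 0.493)^3:
P(M) = 0.507^3 = 0.130324
P(M+2) = 3 × 0.507^2 × 0.493^1 = 0.380175
P(M+4) = 3 × 0.507^1 × 0.493^2 = 0.369678
P(M+6) = 0.493^3 = 0.119823
The M+2 peak is largest (0.380175); scaling to 100 gives 34.3 : 100.0 : 97.2 : 31.5.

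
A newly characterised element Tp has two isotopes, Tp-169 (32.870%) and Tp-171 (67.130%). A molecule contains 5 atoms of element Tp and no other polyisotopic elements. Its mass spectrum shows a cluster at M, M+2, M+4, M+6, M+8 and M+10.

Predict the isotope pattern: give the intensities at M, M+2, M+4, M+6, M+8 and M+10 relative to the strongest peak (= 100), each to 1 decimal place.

1.1 : 11.7 : 48.0 : 97.9 : 100.0 : 40.8

The 5 Tp atoms are independent, so intensities follow the terms of (0.32870 + 0.67130)^5.
P(M) = 0.32870^5 = 0.003837
P(M+2) = 5 × 0.32870^4 × 0.67130^1 = 0.039182
P(M+4) = 10 × 0.32870^3 × 0.67130^2 = 0.160041
P(M+6) = 10 × 0.32870^2 × 0.67130^3 = 0.326851
P(M+8) = 5 × 0.32870^1 × 0.67130^4 = 0.333762
P(M+10) = 0.67130^5 = 0.136327
The M+8 peak is largest (0.333762); scaling to 100 gives 1.1 : 11.7 : 48.0 : 97.9 : 100.0 : 40.8.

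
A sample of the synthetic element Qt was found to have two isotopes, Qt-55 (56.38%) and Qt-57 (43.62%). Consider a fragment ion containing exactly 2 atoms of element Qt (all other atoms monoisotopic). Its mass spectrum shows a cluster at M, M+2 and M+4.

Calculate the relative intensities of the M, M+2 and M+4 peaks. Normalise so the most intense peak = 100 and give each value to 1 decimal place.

64.6 : 100.0 : 38.7

Each Qt atom is independently Qt-55 (p = 0.5638) or Qt-57 (q = 0.4362); the cluster is the binomial expansion (p + q)^2.
P(M) = 0.5638^2 = 0.317870
P(M+2) = 2 × 0.5638^1 × 0.4362^1 = 0.491859
P(M+4) = 0.4362^2 = 0.190270
The M+2 peak is largest (0.491859); scaling to 100 gives 64.6 : 100.0 : 38.7.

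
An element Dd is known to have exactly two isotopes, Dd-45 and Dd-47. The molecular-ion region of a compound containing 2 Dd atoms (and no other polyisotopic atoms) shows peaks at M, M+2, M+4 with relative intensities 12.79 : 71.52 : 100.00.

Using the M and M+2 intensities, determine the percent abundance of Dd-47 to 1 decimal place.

73.7%

If p is the fraction of Dd that is Dd-45, then I(M+2)/I(M) = [C(2,1)·p^1·(1−p)] / p^2 = 2·(1−p)/p = 71.52/12.79 = 5.5919
(1−p)/p = 5.5919/2 = 2.7959  ⇒  p = 1/(1 + 2.7959) = 0.2634
Dd-45: 26.3%, Dd-47: 73.7%.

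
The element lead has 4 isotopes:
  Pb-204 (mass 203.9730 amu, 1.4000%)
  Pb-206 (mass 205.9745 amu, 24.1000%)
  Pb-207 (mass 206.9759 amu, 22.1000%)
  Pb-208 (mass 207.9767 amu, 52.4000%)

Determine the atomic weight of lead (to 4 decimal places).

207.2169 amu

Average mass = Σ (abundance × isotope mass) = 0.014000 × 203.9730 + 0.241000 × 205.9745 + 0.221000 × 206.9759 + 0.524000 × 207.9767
= 2.85562 + 49.63985 + 45.74167 + 108.97979 = 207.21693 amu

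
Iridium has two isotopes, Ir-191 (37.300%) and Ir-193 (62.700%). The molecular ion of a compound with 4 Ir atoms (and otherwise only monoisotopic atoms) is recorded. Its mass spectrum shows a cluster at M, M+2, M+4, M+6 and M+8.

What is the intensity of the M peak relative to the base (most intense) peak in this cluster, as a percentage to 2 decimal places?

Binomial terms of (0.37300 + 0.62700)^4: M 0.0194, M+2 0.1302, M+4 0.3282, M+6 0.3678, M+8 0.1546 → M+6 is the base peak.
P(M+6) = C(4,3) × 0.37300^1 × 0.62700^3 = 4 × 0.3730 × 0.24649188 = 0.367766 (base)
P(M) = C(4,0) × 0.37300^4 × 0.62700^0 = 1 × 0.01935688 × 1.0000 = 0.019357
Relative intensity = 0.019357 / 0.367766 × 100 = 5.26

5.26%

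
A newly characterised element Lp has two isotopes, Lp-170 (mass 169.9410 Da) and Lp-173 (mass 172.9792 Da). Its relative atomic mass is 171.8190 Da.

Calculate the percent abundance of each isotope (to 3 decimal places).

Writing the weighted mean with unknown fraction x of Lp-170:
169.9410·x + 172.9792·(1 − x) = 171.8190
(169.9410 − 172.9792)·x = 171.8190 − 172.9792
x = -1.1602 / -3.0382 = 0.38187 → 38.187% Lp-170, 61.813% Lp-173.

Lp-170: 38.187%, Lp-173: 61.813%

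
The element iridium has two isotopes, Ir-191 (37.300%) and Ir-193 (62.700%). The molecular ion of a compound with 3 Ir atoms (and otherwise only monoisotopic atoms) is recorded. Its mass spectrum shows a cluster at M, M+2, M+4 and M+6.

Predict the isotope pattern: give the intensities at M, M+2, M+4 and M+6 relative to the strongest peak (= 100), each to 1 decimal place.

Expanding (0.37300 + 0.62700)^3:
P(M) = 0.37300^3 = 0.051895
P(M+2) = 3 × 0.37300^2 × 0.62700^1 = 0.261702
P(M+4) = 3 × 0.37300^1 × 0.62700^2 = 0.439911
P(M+6) = 0.62700^3 = 0.246492
The M+4 peak is largest (0.439911); scaling to 100 gives 11.8 : 59.5 : 100.0 : 56.0.

11.8 : 59.5 : 100.0 : 56.0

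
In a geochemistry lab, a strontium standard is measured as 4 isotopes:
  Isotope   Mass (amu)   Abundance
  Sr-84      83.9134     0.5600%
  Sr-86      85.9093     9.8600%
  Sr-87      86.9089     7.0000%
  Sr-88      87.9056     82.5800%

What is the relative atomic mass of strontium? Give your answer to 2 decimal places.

Average mass = Σ (abundance × isotope mass) = 0.005600 × 83.9134 + 0.098600 × 85.9093 + 0.070000 × 86.9089 + 0.825800 × 87.9056
= 0.46992 + 8.47066 + 6.08362 + 72.59244 = 87.61664 amu

87.62 amu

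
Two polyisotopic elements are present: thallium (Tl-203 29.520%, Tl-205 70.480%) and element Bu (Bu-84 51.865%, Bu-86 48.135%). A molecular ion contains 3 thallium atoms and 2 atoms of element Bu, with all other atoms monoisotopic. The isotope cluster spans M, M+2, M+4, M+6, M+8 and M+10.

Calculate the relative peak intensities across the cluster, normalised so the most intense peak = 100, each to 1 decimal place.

1.9 : 17.5 : 60.7 : 100.0 : 77.6 : 22.8

Thallium pattern (n=3): 0.02572463 : 0.18425524 : 0.43991564 : 0.35010449
Element Bu pattern (n=2): 0.26899782 : 0.49930435 : 0.23169782
Convolve the two distributions (both contribute in 2-u steps):
  M: 0.02572463×0.26899782 = 0.006920
  M+2: 0.02572463×0.49930435 + 0.18425524×0.26899782 = 0.062409
  M+4: 0.02572463×0.23169782 + 0.18425524×0.49930435 + 0.43991564×0.26899782 = 0.216296
  M+6: 0.18425524×0.23169782 + 0.43991564×0.49930435 + 0.35010449×0.26899782 = 0.356521
  M+8: 0.43991564×0.23169782 + 0.35010449×0.49930435 = 0.276736
  M+10: 0.35010449×0.23169782 = 0.081118
Scale to base peak (0.356521) = 100: 1.9 : 17.5 : 60.7 : 100.0 : 77.6 : 22.8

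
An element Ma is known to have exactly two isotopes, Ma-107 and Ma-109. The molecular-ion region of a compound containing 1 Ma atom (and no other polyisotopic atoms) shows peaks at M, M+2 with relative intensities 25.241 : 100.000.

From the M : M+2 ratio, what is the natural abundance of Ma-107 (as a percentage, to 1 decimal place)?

20.2%

Let p = fractional abundance of Ma-107. I(M+2)/I(M) = [C(1,1)·p^0·(1−p)] / p^1 = 1·(1−p)/p = 100.000/25.241 = 3.9618
(1−p)/p = 3.9618/1 = 3.9618  ⇒  p = 1/(1 + 3.9618) = 0.2015
Ma-107: 20.2%, Ma-109: 79.8%.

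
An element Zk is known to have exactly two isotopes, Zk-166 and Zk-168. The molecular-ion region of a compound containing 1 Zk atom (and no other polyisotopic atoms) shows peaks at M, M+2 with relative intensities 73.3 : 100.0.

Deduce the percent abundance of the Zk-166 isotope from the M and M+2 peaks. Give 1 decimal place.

42.3%

Let p = fractional abundance of Zk-166. I(M+2)/I(M) = [C(1,1)·p^0·(1−p)] / p^1 = 1·(1−p)/p = 100.0/73.3 = 1.3643
(1−p)/p = 1.3643/1 = 1.3643  ⇒  p = 1/(1 + 1.3643) = 0.4230
Zk-166: 42.3%, Zk-168: 57.7%.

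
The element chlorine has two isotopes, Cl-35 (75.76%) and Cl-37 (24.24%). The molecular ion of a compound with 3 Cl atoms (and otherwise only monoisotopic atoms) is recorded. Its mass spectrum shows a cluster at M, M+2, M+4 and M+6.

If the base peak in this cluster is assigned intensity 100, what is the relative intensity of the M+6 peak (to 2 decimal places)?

Binomial terms of (0.7576 + 0.2424)^3: M 0.4348, M+2 0.4174, M+4 0.1335, M+6 0.0142 → M is the base peak.
P(M) = C(3,0) × 0.7576^3 × 0.2424^0 = 1 × 0.4348304 × 1.0000 = 0.434830 (base)
P(M+6) = C(3,3) × 0.7576^0 × 0.2424^3 = 1 × 1.0000 × 0.01424288 = 0.014243
Relative intensity = 0.014243 / 0.434830 × 100 = 3.28

3.28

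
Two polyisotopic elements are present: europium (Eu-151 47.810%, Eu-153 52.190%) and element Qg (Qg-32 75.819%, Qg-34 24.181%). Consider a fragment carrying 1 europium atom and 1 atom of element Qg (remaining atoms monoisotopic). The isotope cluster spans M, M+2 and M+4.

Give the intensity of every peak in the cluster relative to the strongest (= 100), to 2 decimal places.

70.89 : 100.00 : 24.68

Europium pattern (n=1): 0.4781 : 0.5219
Element Qg pattern (n=1): 0.75819 : 0.24181
Convolve the two distributions (both contribute in 2-u steps):
  M: 0.4781×0.75819 = 0.362491
  M+2: 0.4781×0.24181 + 0.5219×0.75819 = 0.511309
  M+4: 0.5219×0.24181 = 0.126201
Scale to base peak (0.511309) = 100: 70.89 : 100.00 : 24.68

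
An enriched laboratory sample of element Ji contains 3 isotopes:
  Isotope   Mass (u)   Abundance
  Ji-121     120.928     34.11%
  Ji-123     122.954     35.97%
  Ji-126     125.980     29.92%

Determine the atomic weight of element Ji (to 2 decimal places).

Weight each isotope mass by its fractional abundance: 0.3411 × 120.928 + 0.3597 × 122.954 + 0.2992 × 125.980
= 41.2485 + 44.2266 + 37.6932 = 123.1683 u

123.17 u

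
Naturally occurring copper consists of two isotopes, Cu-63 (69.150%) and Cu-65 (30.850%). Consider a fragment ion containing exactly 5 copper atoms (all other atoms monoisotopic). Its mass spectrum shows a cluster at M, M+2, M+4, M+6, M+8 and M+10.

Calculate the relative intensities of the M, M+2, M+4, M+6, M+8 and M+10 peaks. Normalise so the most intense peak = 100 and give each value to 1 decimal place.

44.8 : 100.0 : 89.2 : 39.8 : 8.9 : 0.8

Expanding (0.69150 + 0.30850)^5:
P(M) = 0.69150^5 = 0.158111
P(M+2) = 5 × 0.69150^4 × 0.30850^1 = 0.352691
P(M+4) = 10 × 0.69150^3 × 0.30850^2 = 0.314693
P(M+6) = 10 × 0.69150^2 × 0.30850^3 = 0.140394
P(M+8) = 5 × 0.69150^1 × 0.30850^4 = 0.031317
P(M+10) = 0.30850^5 = 0.002794
The M+2 peak is largest (0.352691); scaling to 100 gives 44.8 : 100.0 : 89.2 : 39.8 : 8.9 : 0.8.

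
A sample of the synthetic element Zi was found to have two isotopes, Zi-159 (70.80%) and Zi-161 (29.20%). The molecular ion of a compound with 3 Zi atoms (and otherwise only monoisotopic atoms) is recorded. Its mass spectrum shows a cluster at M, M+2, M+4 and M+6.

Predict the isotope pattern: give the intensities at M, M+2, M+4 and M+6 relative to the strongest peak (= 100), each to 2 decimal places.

The 3 Zi atoms are independent, so intensities follow the terms of (0.7080 + 0.2920)^3.
P(M) = 0.7080^3 = 0.354895
P(M+2) = 3 × 0.7080^2 × 0.2920^1 = 0.439107
P(M+4) = 3 × 0.7080^1 × 0.2920^2 = 0.181101
P(M+6) = 0.2920^3 = 0.024897
The M+2 peak is largest (0.439107); scaling to 100 gives 80.82 : 100.00 : 41.24 : 5.67.

80.82 : 100.00 : 41.24 : 5.67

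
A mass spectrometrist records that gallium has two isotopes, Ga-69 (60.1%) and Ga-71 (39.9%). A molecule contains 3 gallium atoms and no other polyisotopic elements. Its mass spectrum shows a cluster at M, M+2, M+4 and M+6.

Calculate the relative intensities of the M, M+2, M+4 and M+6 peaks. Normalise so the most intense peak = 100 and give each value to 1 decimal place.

Expanding (0.601 + 0.399)^3:
P(M) = 0.601^3 = 0.217082
P(M+2) = 3 × 0.601^2 × 0.399^1 = 0.432358
P(M+4) = 3 × 0.601^1 × 0.399^2 = 0.287039
P(M+6) = 0.399^3 = 0.063521
The M+2 peak is largest (0.432358); scaling to 100 gives 50.2 : 100.0 : 66.4 : 14.7.

50.2 : 100.0 : 66.4 : 14.7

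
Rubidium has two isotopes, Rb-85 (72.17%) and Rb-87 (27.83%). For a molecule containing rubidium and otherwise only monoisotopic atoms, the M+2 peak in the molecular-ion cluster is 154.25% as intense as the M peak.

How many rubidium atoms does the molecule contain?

4

For n independent Rb atoms, I(M+2)/I(M) = n · (abundance Rb-87) / (abundance Rb-85) = n · 0.2783/0.7217.
n = 1.5425 × 0.7217/0.2783 = 4.00 ≈ 4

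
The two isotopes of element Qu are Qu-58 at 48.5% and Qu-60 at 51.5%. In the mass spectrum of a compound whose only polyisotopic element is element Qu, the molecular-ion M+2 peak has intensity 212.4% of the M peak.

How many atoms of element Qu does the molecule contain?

2

For n independent Qu atoms, I(M+2)/I(M) = n · (abundance Qu-60) / (abundance Qu-58) = n · 0.515/0.485.
n = 2.124 × 0.485/0.515 = 2.00 ≈ 2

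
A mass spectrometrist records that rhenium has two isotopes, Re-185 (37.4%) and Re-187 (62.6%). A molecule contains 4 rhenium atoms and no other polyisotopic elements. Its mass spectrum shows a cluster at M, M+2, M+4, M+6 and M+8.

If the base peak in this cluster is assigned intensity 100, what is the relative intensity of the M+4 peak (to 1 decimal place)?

(0.374 + 0.626)^4 gives M 0.0196, M+2 0.1310, M+4 0.3289, M+6 0.3670, M+8 0.1536; the largest is M+6.
P(M+6) = C(4,3) × 0.374^1 × 0.626^3 = 4 × 0.3740 × 0.24531438 = 0.366990 (base)
P(M+4) = C(4,2) × 0.374^2 × 0.626^2 = 6 × 0.139876 × 0.391876 = 0.328884
Relative intensity = 0.328884 / 0.366990 × 100 = 89.6

89.6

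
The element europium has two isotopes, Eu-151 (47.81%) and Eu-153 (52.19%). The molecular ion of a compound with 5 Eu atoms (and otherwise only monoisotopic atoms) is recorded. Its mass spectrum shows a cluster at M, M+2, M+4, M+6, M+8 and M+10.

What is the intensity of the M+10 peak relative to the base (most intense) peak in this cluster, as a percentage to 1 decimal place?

(0.4781 + 0.5219)^5 gives M 0.0250, M+2 0.1363, M+4 0.2977, M+6 0.3249, M+8 0.1774, M+10 0.0387; the largest is M+6.
P(M+6) = C(5,3) × 0.4781^2 × 0.5219^3 = 10 × 0.22857961 × 0.14215492 = 0.324937 (base)
P(M+10) = C(5,5) × 0.4781^0 × 0.5219^5 = 1 × 1.0000 × 0.0387201 = 0.038720
Relative intensity = 0.038720 / 0.324937 × 100 = 11.9

11.9%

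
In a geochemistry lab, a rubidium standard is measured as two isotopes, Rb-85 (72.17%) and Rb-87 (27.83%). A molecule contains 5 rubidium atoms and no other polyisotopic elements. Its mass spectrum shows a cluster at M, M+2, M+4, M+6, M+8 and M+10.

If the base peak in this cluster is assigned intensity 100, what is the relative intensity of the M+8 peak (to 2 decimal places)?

Binomial terms of (0.7217 + 0.2783)^5: M 0.1958, M+2 0.3775, M+4 0.2911, M+6 0.1123, M+8 0.0216, M+10 0.0017 → M+2 is the base peak.
P(M+2) = C(5,1) × 0.7217^4 × 0.2783^1 = 5 × 0.27128565 × 0.2783 = 0.377494 (base)
P(M+8) = C(5,4) × 0.7217^1 × 0.2783^4 = 5 × 0.7217 × 0.00599864 = 0.021646
Relative intensity = 0.021646 / 0.377494 × 100 = 5.73

5.73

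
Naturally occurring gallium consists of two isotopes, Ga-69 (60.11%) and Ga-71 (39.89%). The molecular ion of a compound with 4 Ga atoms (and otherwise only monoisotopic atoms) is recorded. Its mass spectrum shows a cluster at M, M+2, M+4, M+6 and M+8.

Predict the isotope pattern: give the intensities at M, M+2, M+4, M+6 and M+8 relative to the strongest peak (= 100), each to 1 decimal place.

37.7 : 100.0 : 99.5 : 44.0 : 7.3

Each Ga atom is independently Ga-69 (p = 0.6011) or Ga-71 (q = 0.3989); the cluster is the binomial expansion (p + q)^4.
P(M) = 0.6011^4 = 0.130553
P(M+2) = 4 × 0.6011^3 × 0.3989^1 = 0.346549
P(M+4) = 6 × 0.6011^2 × 0.3989^2 = 0.344963
P(M+6) = 4 × 0.6011^1 × 0.3989^3 = 0.152616
P(M+8) = 0.3989^4 = 0.025320
The M+2 peak is largest (0.346549); scaling to 100 gives 37.7 : 100.0 : 99.5 : 44.0 : 7.3.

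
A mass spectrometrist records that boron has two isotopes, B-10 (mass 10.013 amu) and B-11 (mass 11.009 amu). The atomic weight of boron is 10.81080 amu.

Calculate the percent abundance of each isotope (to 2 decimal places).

Let x be the fractional abundance of B-10; then B-11 has abundance 1 − x.
10.013·x + 11.009·(1 − x) = 10.81080
(10.013 − 11.009)·x = 10.81080 − 11.009
x = -0.19820 / -0.996 = 0.19900 → 19.90% B-10, 80.10% B-11.

B-10: 19.90%, B-11: 80.10%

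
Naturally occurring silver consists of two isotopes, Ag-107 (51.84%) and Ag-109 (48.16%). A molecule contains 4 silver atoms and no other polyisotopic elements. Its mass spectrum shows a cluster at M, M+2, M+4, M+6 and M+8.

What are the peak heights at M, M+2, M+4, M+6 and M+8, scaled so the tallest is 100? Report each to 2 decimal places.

19.31 : 71.76 : 100.00 : 61.93 : 14.38

Expanding (0.5184 + 0.4816)^4:
P(M) = 0.5184^4 = 0.072220
P(M+2) = 4 × 0.5184^3 × 0.4816^1 = 0.268375
P(M+4) = 6 × 0.5184^2 × 0.4816^2 = 0.373985
P(M+6) = 4 × 0.5184^1 × 0.4816^3 = 0.231624
P(M+8) = 0.4816^4 = 0.053795
The M+4 peak is largest (0.373985); scaling to 100 gives 19.31 : 71.76 : 100.00 : 61.93 : 14.38.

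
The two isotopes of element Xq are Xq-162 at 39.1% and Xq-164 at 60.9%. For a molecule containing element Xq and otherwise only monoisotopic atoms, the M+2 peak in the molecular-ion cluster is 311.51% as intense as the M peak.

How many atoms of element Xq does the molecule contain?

With n Xq atoms, P(M+2)/P(M) = C(n,1)·p^(n−1)q / p^n = n·q/p = n · 0.609/0.391.
n = 3.1151 × 0.391/0.609 = 2.00 ≈ 2

2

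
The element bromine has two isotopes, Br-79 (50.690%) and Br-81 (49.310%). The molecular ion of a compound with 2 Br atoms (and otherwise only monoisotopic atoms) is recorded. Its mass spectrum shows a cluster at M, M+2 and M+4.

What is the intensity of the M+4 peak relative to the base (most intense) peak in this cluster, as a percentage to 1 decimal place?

(0.50690 + 0.49310)^2 gives M 0.2569, M+2 0.4999, M+4 0.2431; the largest is M+2.
P(M+2) = C(2,1) × 0.50690^1 × 0.49310^1 = 2 × 0.5069 × 0.4931 = 0.499905 (base)
P(M+4) = C(2,2) × 0.50690^0 × 0.49310^2 = 1 × 1.0000 × 0.24314761 = 0.243148
Relative intensity = 0.243148 / 0.499905 × 100 = 48.6

48.6%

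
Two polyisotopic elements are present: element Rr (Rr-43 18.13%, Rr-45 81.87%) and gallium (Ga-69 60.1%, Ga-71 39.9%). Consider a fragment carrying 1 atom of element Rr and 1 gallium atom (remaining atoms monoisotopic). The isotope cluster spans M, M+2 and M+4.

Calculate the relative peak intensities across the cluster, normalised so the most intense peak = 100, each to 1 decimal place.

Element Rr pattern (n=1): 0.1813 : 0.8187
Gallium pattern (n=1): 0.6010 : 0.3990
Convolve the two distributions (both contribute in 2-u steps):
  M: 0.1813×0.6010 = 0.108961
  M+2: 0.1813×0.3990 + 0.8187×0.6010 = 0.564377
  M+4: 0.8187×0.3990 = 0.326661
Scale to base peak (0.564377) = 100: 19.3 : 100.0 : 57.9

19.3 : 100.0 : 57.9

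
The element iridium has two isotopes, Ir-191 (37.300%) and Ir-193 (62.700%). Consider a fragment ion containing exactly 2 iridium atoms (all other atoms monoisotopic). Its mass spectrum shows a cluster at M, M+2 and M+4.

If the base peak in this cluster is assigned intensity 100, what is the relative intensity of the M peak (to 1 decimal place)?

Term probabilities: M 0.1391, M+2 0.4677, M+4 0.3931. Base peak = M+2.
P(M+2) = C(2,1) × 0.37300^1 × 0.62700^1 = 2 × 0.3730 × 0.6270 = 0.467742 (base)
P(M) = C(2,0) × 0.37300^2 × 0.62700^0 = 1 × 0.139129 × 1.0000 = 0.139129
Relative intensity = 0.139129 / 0.467742 × 100 = 29.7

29.7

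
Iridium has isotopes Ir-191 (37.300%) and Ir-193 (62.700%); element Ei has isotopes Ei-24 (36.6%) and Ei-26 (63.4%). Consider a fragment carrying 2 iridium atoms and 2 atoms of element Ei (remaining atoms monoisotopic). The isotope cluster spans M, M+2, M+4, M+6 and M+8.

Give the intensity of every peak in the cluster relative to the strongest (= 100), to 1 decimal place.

5.0 : 34.3 : 87.9 : 100.0 : 42.7

Iridium pattern (n=2): 0.139129 : 0.467742 : 0.393129
Element Ei pattern (n=2): 0.133956 : 0.464088 : 0.401956
Convolve the two distributions (both contribute in 2-u steps):
  M: 0.139129×0.133956 = 0.018637
  M+2: 0.139129×0.464088 + 0.467742×0.133956 = 0.127225
  M+4: 0.139129×0.401956 + 0.467742×0.464088 + 0.393129×0.133956 = 0.325659
  M+6: 0.467742×0.401956 + 0.393129×0.464088 = 0.370458
  M+8: 0.393129×0.401956 = 0.158021
Scale to base peak (0.370458) = 100: 5.0 : 34.3 : 87.9 : 100.0 : 42.7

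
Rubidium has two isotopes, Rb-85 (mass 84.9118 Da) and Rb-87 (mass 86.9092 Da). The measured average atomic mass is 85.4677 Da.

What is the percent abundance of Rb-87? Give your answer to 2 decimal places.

With x = fraction of Rb-85 (so Rb-87 is 1 − x):
84.9118·x + 86.9092·(1 − x) = 85.4677
(84.9118 − 86.9092)·x = 85.4677 − 86.9092
x = -1.4415 / -1.9974 = 0.72169 → 72.17% Rb-85, 27.83% Rb-87.

27.83%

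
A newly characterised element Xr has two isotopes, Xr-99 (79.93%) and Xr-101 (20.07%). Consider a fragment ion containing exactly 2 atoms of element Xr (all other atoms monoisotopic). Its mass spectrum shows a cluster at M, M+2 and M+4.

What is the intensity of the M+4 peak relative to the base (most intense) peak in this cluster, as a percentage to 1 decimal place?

6.3%

Term probabilities: M 0.6389, M+2 0.3208, M+4 0.0403. Base peak = M.
P(M) = C(2,0) × 0.7993^2 × 0.2007^0 = 1 × 0.63888049 × 1.0000 = 0.638880 (base)
P(M+4) = C(2,2) × 0.7993^0 × 0.2007^2 = 1 × 1.0000 × 0.04028049 = 0.040280
Relative intensity = 0.040280 / 0.638880 × 100 = 6.3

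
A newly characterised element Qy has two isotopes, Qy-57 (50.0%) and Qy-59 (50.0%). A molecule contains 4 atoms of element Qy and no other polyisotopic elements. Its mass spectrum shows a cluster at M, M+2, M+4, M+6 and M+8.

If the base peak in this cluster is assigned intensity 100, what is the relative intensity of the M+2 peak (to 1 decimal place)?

Binomial terms of (0.500 + 0.500)^4: M 0.0625, M+2 0.2500, M+4 0.3750, M+6 0.2500, M+8 0.0625 → M+4 is the base peak.
P(M+4) = C(4,2) × 0.500^2 × 0.500^2 = 6 × 0.2500 × 0.2500 = 0.375000 (base)
P(M+2) = C(4,1) × 0.500^3 × 0.500^1 = 4 × 0.1250 × 0.5000 = 0.250000
Relative intensity = 0.250000 / 0.375000 × 100 = 66.7

66.7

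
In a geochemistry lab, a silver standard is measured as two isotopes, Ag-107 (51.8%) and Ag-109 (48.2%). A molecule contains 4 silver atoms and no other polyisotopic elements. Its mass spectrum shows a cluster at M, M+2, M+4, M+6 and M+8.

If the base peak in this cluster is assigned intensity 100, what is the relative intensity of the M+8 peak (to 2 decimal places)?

Term probabilities: M 0.0720, M+2 0.2680, M+4 0.3740, M+6 0.2320, M+8 0.0540. Base peak = M+4.
P(M+4) = C(4,2) × 0.518^2 × 0.482^2 = 6 × 0.268324 × 0.232324 = 0.374029 (base)
P(M+8) = C(4,4) × 0.518^0 × 0.482^4 = 1 × 1.0000 × 0.05397444 = 0.053974
Relative intensity = 0.053974 / 0.374029 × 100 = 14.43

14.43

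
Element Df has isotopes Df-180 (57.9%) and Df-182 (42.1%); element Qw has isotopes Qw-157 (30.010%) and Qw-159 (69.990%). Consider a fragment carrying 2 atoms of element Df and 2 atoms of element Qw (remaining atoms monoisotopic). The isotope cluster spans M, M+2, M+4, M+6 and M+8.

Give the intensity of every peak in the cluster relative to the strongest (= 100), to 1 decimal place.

7.8 : 48.0 : 100.0 : 81.4 : 22.6

Element Df pattern (n=2): 0.335241 : 0.487518 : 0.177241
Element Qw pattern (n=2): 0.09006001 : 0.42007998 : 0.48986001
Convolve the two distributions (both contribute in 2-u steps):
  M: 0.335241×0.09006001 = 0.030192
  M+2: 0.335241×0.42007998 + 0.487518×0.09006001 = 0.184734
  M+4: 0.335241×0.48986001 + 0.487518×0.42007998 + 0.177241×0.09006001 = 0.384980
  M+6: 0.487518×0.48986001 + 0.177241×0.42007998 = 0.313271
  M+8: 0.177241×0.48986001 = 0.086823
Scale to base peak (0.384980) = 100: 7.8 : 48.0 : 100.0 : 81.4 : 22.6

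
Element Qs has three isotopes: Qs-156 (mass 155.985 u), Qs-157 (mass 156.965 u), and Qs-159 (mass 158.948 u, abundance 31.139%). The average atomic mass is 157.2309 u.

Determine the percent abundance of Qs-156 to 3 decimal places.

Let x and y be the fractions of Qs-156 and Qs-157. Then x + y = 1 − 0.31139 = 0.68861 and 155.985x + 156.965y = 157.2309 − 0.31139×158.948 = 107.73608228.
Substituting: 155.985x + 156.965(0.68861 − x) = 107.73608228
(155.985 − 156.965)x = -0.35158637  ⇒  x = 0.35876, y = 0.32985
Qs-156: 35.876%, Qs-157: 32.985%.

35.876%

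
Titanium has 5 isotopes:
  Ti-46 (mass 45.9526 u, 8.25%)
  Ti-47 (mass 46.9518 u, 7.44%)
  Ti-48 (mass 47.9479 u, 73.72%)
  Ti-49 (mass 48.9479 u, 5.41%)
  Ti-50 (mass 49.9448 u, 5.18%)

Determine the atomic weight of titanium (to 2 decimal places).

The abundance-weighted mean is 0.0825 × 45.9526 + 0.0744 × 46.9518 + 0.7372 × 47.9479 + 0.0541 × 48.9479 + 0.0518 × 49.9448
= 3.79109 + 3.49321 + 35.34719 + 2.64808 + 2.58714 = 47.86671 u

47.87 u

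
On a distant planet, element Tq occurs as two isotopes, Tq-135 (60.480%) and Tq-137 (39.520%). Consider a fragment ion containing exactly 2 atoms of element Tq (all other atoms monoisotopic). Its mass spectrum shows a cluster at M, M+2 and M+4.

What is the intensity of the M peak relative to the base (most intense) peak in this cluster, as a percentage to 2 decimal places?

Term probabilities: M 0.3658, M+2 0.4780, M+4 0.1562. Base peak = M+2.
P(M+2) = C(2,1) × 0.60480^1 × 0.39520^1 = 2 × 0.6048 × 0.3952 = 0.478034 (base)
P(M) = C(2,0) × 0.60480^2 × 0.39520^0 = 1 × 0.36578304 × 1.0000 = 0.365783
Relative intensity = 0.365783 / 0.478034 × 100 = 76.52

76.52%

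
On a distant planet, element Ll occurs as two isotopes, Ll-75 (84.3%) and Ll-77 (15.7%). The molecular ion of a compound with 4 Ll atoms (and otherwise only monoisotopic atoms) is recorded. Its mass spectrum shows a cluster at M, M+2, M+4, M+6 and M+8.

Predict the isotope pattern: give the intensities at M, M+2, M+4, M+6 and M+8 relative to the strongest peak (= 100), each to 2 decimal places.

100.00 : 74.50 : 20.81 : 2.58 : 0.12

The 4 Ll atoms are independent, so intensities follow the terms of (0.843 + 0.157)^4.
P(M) = 0.843^4 = 0.505022
P(M+2) = 4 × 0.843^3 × 0.157^1 = 0.376220
P(M+4) = 6 × 0.843^2 × 0.157^2 = 0.105101
P(M+6) = 4 × 0.843^1 × 0.157^3 = 0.013049
P(M+8) = 0.157^4 = 0.000608
The M peak is largest (0.505022); scaling to 100 gives 100.00 : 74.50 : 20.81 : 2.58 : 0.12.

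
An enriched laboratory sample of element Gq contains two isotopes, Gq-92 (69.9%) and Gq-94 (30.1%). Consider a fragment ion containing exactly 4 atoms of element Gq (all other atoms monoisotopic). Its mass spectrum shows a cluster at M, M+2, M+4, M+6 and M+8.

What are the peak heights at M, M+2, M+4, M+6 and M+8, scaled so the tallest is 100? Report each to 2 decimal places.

58.06 : 100.00 : 64.59 : 18.54 : 2.00

The 4 Gq atoms are independent, so intensities follow the terms of (0.699 + 0.301)^4.
P(M) = 0.699^4 = 0.238731
P(M+2) = 4 × 0.699^3 × 0.301^1 = 0.411205
P(M+4) = 6 × 0.699^2 × 0.301^2 = 0.265606
P(M+6) = 4 × 0.699^1 × 0.301^3 = 0.076249
P(M+8) = 0.301^4 = 0.008209
The M+2 peak is largest (0.411205); scaling to 100 gives 58.06 : 100.00 : 64.59 : 18.54 : 2.00.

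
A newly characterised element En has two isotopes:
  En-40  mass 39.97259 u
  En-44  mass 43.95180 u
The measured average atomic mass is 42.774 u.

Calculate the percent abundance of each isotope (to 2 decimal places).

En-40: 29.60%, En-44: 70.40%

Writing the weighted mean with unknown fraction x of En-40:
39.97259·x + 43.95180·(1 − x) = 42.774
(39.97259 − 43.95180)·x = 42.774 − 43.95180
x = -1.17780 / -3.97921 = 0.29599 → 29.60% En-40, 70.40% En-44.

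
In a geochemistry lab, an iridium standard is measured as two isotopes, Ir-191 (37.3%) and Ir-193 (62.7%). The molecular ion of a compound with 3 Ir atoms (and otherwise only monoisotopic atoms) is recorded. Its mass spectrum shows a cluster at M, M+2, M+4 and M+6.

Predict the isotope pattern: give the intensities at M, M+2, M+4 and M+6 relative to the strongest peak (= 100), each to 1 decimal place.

Each Ir atom is independently Ir-191 (p = 0.373) or Ir-193 (q = 0.627); the cluster is the binomial expansion (p + q)^3.
P(M) = 0.373^3 = 0.051895
P(M+2) = 3 × 0.373^2 × 0.627^1 = 0.261702
P(M+4) = 3 × 0.373^1 × 0.627^2 = 0.439911
P(M+6) = 0.627^3 = 0.246492
The M+4 peak is largest (0.439911); scaling to 100 gives 11.8 : 59.5 : 100.0 : 56.0.

11.8 : 59.5 : 100.0 : 56.0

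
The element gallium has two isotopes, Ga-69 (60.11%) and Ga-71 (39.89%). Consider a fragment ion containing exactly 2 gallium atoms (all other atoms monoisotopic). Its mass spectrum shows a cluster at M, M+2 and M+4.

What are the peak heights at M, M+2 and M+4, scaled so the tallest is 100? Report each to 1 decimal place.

75.3 : 100.0 : 33.2

Each Ga atom is independently Ga-69 (p = 0.6011) or Ga-71 (q = 0.3989); the cluster is the binomial expansion (p + q)^2.
P(M) = 0.6011^2 = 0.361321
P(M+2) = 2 × 0.6011^1 × 0.3989^1 = 0.479558
P(M+4) = 0.3989^2 = 0.159121
The M+2 peak is largest (0.479558); scaling to 100 gives 75.3 : 100.0 : 33.2.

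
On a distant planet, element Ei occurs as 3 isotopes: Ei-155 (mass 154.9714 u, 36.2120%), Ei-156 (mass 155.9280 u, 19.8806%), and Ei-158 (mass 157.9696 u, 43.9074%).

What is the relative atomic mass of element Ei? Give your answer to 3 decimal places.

The abundance-weighted mean is 0.362120 × 154.9714 + 0.198806 × 155.9280 + 0.439074 × 157.9696
= 56.11824 + 30.99942 + 69.36034 = 156.47800 u

156.478 u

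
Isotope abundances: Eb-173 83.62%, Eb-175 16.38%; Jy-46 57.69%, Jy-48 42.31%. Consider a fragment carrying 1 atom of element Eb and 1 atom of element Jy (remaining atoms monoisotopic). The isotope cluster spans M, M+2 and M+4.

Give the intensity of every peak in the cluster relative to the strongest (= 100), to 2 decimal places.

100.00 : 92.93 : 14.37

Element Eb pattern (n=1): 0.8362 : 0.1638
Element Jy pattern (n=1): 0.5769 : 0.4231
Convolve the two distributions (both contribute in 2-u steps):
  M: 0.8362×0.5769 = 0.482404
  M+2: 0.8362×0.4231 + 0.1638×0.5769 = 0.448292
  M+4: 0.1638×0.4231 = 0.069304
Scale to base peak (0.482404) = 100: 100.00 : 92.93 : 14.37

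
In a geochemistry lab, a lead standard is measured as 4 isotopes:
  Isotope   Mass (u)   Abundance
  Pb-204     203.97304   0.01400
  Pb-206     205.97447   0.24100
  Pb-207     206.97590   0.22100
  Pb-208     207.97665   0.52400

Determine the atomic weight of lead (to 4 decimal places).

207.2169 u

Ar = Σ fᵢ·mᵢ = 0.01400 × 203.97304 + 0.24100 × 205.97447 + 0.22100 × 206.97590 + 0.52400 × 207.97665
= 2.855623 + 49.639847 + 45.741674 + 108.979765 = 207.216909 u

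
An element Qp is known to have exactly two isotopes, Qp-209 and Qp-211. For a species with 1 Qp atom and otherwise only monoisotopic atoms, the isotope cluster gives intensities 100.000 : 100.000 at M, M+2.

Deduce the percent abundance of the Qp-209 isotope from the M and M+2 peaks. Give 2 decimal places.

If p is the fraction of Qp that is Qp-209, then I(M+2)/I(M) = [C(1,1)·p^0·(1−p)] / p^1 = 1·(1−p)/p = 100.000/100.000 = 1.0000
(1−p)/p = 1.0000/1 = 1.0000  ⇒  p = 1/(1 + 1.0000) = 0.5000
Qp-209: 50.00%, Qp-211: 50.00%.

50.00%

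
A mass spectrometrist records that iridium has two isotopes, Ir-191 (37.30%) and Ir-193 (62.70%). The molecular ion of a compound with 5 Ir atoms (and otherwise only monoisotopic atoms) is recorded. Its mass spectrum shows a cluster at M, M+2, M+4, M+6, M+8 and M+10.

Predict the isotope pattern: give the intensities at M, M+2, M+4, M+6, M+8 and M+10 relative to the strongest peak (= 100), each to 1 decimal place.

Expanding (0.3730 + 0.6270)^5:
P(M) = 0.3730^5 = 0.007220
P(M+2) = 5 × 0.3730^4 × 0.6270^1 = 0.060684
P(M+4) = 10 × 0.3730^3 × 0.6270^2 = 0.204015
P(M+6) = 10 × 0.3730^2 × 0.6270^3 = 0.342942
P(M+8) = 5 × 0.3730^1 × 0.6270^4 = 0.288237
P(M+10) = 0.6270^5 = 0.096903
The M+6 peak is largest (0.342942); scaling to 100 gives 2.1 : 17.7 : 59.5 : 100.0 : 84.0 : 28.3.

2.1 : 17.7 : 59.5 : 100.0 : 84.0 : 28.3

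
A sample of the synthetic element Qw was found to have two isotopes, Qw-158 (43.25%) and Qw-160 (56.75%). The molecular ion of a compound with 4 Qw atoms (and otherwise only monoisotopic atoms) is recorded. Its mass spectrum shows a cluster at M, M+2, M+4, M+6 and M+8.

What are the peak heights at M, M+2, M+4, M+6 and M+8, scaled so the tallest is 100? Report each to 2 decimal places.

9.68 : 50.81 : 100.00 : 87.48 : 28.70

Each Qw atom is independently Qw-158 (p = 0.4325) or Qw-160 (q = 0.5675); the cluster is the binomial expansion (p + q)^4.
P(M) = 0.4325^4 = 0.034990
P(M+2) = 4 × 0.4325^3 × 0.5675^1 = 0.183647
P(M+4) = 6 × 0.4325^2 × 0.5675^2 = 0.361456
P(M+6) = 4 × 0.4325^1 × 0.5675^3 = 0.316187
P(M+8) = 0.5675^4 = 0.103720
The M+4 peak is largest (0.361456); scaling to 100 gives 9.68 : 50.81 : 100.00 : 87.48 : 28.70.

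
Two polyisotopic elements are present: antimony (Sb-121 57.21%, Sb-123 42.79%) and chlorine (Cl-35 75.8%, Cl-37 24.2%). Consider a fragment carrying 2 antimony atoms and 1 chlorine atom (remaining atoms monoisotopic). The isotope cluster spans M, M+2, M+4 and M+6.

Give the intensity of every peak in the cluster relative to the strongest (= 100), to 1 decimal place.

55.1 : 100.0 : 57.1 : 9.8

Antimony pattern (n=2): 0.32729841 : 0.48960318 : 0.18309841
Chlorine pattern (n=1): 0.7580 : 0.2420
Convolve the two distributions (both contribute in 2-u steps):
  M: 0.32729841×0.7580 = 0.248092
  M+2: 0.32729841×0.2420 + 0.48960318×0.7580 = 0.450325
  M+4: 0.48960318×0.2420 + 0.18309841×0.7580 = 0.257273
  M+6: 0.18309841×0.2420 = 0.044310
Scale to base peak (0.450325) = 100: 55.1 : 100.0 : 57.1 : 9.8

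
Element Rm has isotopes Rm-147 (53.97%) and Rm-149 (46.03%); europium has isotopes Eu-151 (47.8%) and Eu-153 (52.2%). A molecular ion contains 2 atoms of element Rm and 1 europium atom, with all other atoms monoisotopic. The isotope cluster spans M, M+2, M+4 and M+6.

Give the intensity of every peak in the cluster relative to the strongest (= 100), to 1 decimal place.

35.7 : 100.0 : 92.6 : 28.4

Element Rm pattern (n=2): 0.29127609 : 0.49684782 : 0.21187609
Europium pattern (n=1): 0.4780 : 0.5220
Convolve the two distributions (both contribute in 2-u steps):
  M: 0.29127609×0.4780 = 0.139230
  M+2: 0.29127609×0.5220 + 0.49684782×0.4780 = 0.389539
  M+4: 0.49684782×0.5220 + 0.21187609×0.4780 = 0.360631
  M+6: 0.21187609×0.5220 = 0.110599
Scale to base peak (0.389539) = 100: 35.7 : 100.0 : 92.6 : 28.4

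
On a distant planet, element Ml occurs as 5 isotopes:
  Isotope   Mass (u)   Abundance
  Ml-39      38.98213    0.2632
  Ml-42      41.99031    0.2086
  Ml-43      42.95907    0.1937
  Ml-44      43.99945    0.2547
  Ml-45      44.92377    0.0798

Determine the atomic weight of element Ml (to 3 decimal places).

42.132 u

The abundance-weighted mean is 0.2632 × 38.98213 + 0.2086 × 41.99031 + 0.1937 × 42.95907 + 0.2547 × 43.99945 + 0.0798 × 44.92377
= 10.260097 + 8.759179 + 8.321172 + 11.206660 + 3.584917 = 42.132025 u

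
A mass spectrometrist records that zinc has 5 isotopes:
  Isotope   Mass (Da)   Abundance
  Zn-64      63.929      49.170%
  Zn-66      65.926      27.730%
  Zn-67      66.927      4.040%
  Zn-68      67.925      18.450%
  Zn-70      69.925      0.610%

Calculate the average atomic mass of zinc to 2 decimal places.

65.38 Da

The abundance-weighted mean is 0.49170 × 63.929 + 0.27730 × 65.926 + 0.04040 × 66.927 + 0.18450 × 67.925 + 0.00610 × 69.925
= 31.4339 + 18.2813 + 2.7039 + 12.5322 + 0.4265 = 65.3778 Da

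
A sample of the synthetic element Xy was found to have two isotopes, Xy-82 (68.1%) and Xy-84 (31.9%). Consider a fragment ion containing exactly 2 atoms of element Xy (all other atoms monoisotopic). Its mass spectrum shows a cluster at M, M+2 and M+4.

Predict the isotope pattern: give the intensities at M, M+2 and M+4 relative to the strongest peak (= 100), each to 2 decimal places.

100.00 : 93.69 : 21.94

The 2 Xy atoms are independent, so intensities follow the terms of (0.681 + 0.319)^2.
P(M) = 0.681^2 = 0.463761
P(M+2) = 2 × 0.681^1 × 0.319^1 = 0.434478
P(M+4) = 0.319^2 = 0.101761
The M peak is largest (0.463761); scaling to 100 gives 100.00 : 93.69 : 21.94.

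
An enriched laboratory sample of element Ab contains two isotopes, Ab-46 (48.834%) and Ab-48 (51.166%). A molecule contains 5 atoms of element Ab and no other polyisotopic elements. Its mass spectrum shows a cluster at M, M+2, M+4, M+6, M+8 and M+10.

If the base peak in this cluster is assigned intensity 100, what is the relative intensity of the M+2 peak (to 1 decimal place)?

Binomial terms of (0.48834 + 0.51166)^5: M 0.0278, M+2 0.1455, M+4 0.3049, M+6 0.3194, M+8 0.1673, M+10 0.0351 → M+6 is the base peak.
P(M+6) = C(5,3) × 0.48834^2 × 0.51166^3 = 10 × 0.23847596 × 0.13395052 = 0.319440 (base)
P(M+2) = C(5,1) × 0.48834^4 × 0.51166^1 = 5 × 0.05687078 × 0.51166 = 0.145493
Relative intensity = 0.145493 / 0.319440 × 100 = 45.5

45.5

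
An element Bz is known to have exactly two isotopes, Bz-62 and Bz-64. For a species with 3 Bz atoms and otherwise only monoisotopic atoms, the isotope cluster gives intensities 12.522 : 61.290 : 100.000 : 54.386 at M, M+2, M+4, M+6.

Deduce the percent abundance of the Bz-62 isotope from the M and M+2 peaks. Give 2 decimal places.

38.00%

Write p for the Bz-62 fraction. I(M+2)/I(M) = [C(3,1)·p^2·(1−p)] / p^3 = 3·(1−p)/p = 61.290/12.522 = 4.8946
(1−p)/p = 4.8946/3 = 1.6315  ⇒  p = 1/(1 + 1.6315) = 0.3800
Bz-62: 38.00%, Bz-64: 62.00%.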